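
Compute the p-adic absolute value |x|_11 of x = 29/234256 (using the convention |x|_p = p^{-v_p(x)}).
|29/234256|_11 = 14641

Step 1 — compute v_11(x) by factoring powers of 11 out of the numerator and denominator: v_11(29/234256) = -4. Step 2 — apply |x|_p = p^{-v_p(x)} = 11^{4} = 14641.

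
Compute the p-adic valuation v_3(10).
v_3(10) = 0

v_3(n) is the largest exponent k such that 3^k divides n. Factor out: 10 = 3^0 · 10. (Sign doesn't affect v_p.) So v_3(10) = 0.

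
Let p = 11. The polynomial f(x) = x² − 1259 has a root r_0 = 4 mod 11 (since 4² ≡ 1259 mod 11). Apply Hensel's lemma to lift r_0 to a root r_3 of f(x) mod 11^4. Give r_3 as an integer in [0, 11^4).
r_3 = 12456 (mod 14641)

Hensel's recurrence: r_{i+1} = r_i − f(r_i)·(f′(r_i))^{-1} mod 11^{i+2}, with f′(x) = 2x. Iterate:
  r_0 = 4 (mod 11)
  r_1 = 114 (mod 121)
  r_2 = 477 (mod 1331)
  r_3 = 12456 (mod 14641)
Final: r_3 = 12456, and one checks f(r_3) ≡ 0 mod 11^4.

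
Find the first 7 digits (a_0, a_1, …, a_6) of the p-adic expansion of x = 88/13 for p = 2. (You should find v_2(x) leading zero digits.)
(a_0, …, a_6) = (0, 0, 0, 1, 1, 1, 0)

v_2(88/13) = 3, so a_0 = ... = a_2 = 0. Factor out: x = 2^3 · u with u = 11/13 a unit in ℤ_2. Expand u iteratively via a_{v+i} = u_i mod 2, u_{i+1} = (u_i − a_{v+i})/2:
  u_0 = 11/13;  a_3 = 1;  u_1 = (u_0 − 1)/2 = -1/13
  u_1 = -1/13;  a_4 = 1;  u_2 = (u_1 − 1)/2 = -7/13
  u_2 = -7/13;  a_5 = 1;  u_3 = (u_2 − 1)/2 = -10/13
  u_3 = -10/13;  a_6 = 0;  u_4 = (u_3 − 0)/2 = -5/13
Digits: (0, 0, 0, 1, 1, 1, 0).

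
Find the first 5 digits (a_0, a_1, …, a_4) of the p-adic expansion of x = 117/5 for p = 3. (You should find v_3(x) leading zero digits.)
(a_0, …, a_4) = (0, 0, 2, 2, 0)

v_3(117/5) = 2, so a_0 = ... = a_1 = 0. Factor out: x = 3^2 · u with u = 13/5 a unit in ℤ_3. Expand u iteratively via a_{v+i} = u_i mod 3, u_{i+1} = (u_i − a_{v+i})/3:
  u_0 = 13/5;  a_2 = 2;  u_1 = (u_0 − 2)/3 = 1/5
  u_1 = 1/5;  a_3 = 2;  u_2 = (u_1 − 2)/3 = -3/5
  u_2 = -3/5;  a_4 = 0;  u_3 = (u_2 − 0)/3 = -1/5
Digits: (0, 0, 2, 2, 0).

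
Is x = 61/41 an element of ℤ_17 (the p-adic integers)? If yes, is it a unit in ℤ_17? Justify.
x ∈ ℤ_17^× (unit); v_17(x) = 0

ℤ_17 = {x ∈ ℚ_17 : v_17(x) ≥ 0} and ℤ_17^× = {x ∈ ℤ_17 : v_17(x) = 0}. Here v_17(61/41) = v_17(num) − v_17(den) = 0; compare against these criteria.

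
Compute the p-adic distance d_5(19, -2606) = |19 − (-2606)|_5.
d_5(19, -2606) = 1/125

Step 1 — x − y = 19 − (-2606) = 2625. Step 2 — v_5(2625) = 3 (factor: 2625 = (5^3 · 21); the sign does not affect v_p). Step 3 — |x − y|_5 = 5^{-3} = 1/125.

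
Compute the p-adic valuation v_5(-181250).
v_5(-181250) = 5

v_5(n) is the largest exponent k such that 5^k divides n. Factor out: -181250 = -5^5 · 58. (Sign doesn't affect v_p.) So v_5(-181250) = 5.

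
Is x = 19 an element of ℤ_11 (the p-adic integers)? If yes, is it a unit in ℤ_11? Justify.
x ∈ ℤ_11^× (unit); v_11(x) = 0

ℤ_11 = {x ∈ ℚ_11 : v_11(x) ≥ 0} and ℤ_11^× = {x ∈ ℤ_11 : v_11(x) = 0}. Here v_11(19) = v_11(num) − v_11(den) = 0; compare against these criteria.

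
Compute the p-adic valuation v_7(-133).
v_7(-133) = 1

v_7(n) is the largest exponent k such that 7^k divides n. Factor out: -133 = -7^1 · 19. (Sign doesn't affect v_p.) So v_7(-133) = 1.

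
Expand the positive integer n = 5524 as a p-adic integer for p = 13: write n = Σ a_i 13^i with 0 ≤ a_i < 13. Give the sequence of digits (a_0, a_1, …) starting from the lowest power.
(a_0, a_1, …) = (12, 8, 6, 2)

Repeated division by 13 gives the digits low-to-high: 5524 = 12 + 8·13^1 + 6·13^2 + 2·13^3. Digit sequence: (12, 8, 6, 2).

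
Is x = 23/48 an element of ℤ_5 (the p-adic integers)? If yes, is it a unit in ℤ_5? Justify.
x ∈ ℤ_5^× (unit); v_5(x) = 0

ℤ_5 = {x ∈ ℚ_5 : v_5(x) ≥ 0} and ℤ_5^× = {x ∈ ℤ_5 : v_5(x) = 0}. Here v_5(23/48) = v_5(num) − v_5(den) = 0; compare against these criteria.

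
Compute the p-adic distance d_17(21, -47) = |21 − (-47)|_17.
d_17(21, -47) = 1/17

Step 1 — x − y = 21 − (-47) = 68. Step 2 — v_17(68) = 1 (factor: 68 = (17^1 · 4); the sign does not affect v_p). Step 3 — |x − y|_17 = 17^{-1} = 1/17.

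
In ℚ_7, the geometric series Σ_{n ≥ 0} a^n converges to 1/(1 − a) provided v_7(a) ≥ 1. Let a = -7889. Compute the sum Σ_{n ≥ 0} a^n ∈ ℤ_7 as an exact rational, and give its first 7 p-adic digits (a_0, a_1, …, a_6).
Σ a^n = 1/(1 − a) = 1/7890;  first 7 digits = (1, 0, 0, 5, 3, 6, 3)

v_7(a) = 3 ≥ 1, so the series converges in ℤ_7 to 1/(1 − a) = 1/(1 − (-7889)) = 1/7890. Expand this rational in ℤ_7: compute digits iteratively via d_i = x_i mod 7, x_{i+1} = (x_i − d_i)/7. The first 7 digits are (1, 0, 0, 5, 3, 6, 3).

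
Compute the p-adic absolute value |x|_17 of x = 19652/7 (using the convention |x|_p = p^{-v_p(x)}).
|19652/7|_17 = 1/4913

Step 1 — compute v_17(x) by factoring powers of 17 out of the numerator and denominator: v_17(19652/7) = 3. Step 2 — apply |x|_p = p^{-v_p(x)} = 17^{-3} = 1/4913.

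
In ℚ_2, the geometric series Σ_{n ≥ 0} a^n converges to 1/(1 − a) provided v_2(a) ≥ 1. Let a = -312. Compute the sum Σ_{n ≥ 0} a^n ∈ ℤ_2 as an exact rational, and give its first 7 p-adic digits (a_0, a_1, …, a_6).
Σ a^n = 1/(1 − a) = 1/313;  first 7 digits = (1, 0, 0, 1, 0, 0, 0)

v_2(a) = 3 ≥ 1, so the series converges in ℤ_2 to 1/(1 − a) = 1/(1 − (-312)) = 1/313. Expand this rational in ℤ_2: compute digits iteratively via d_i = x_i mod 2, x_{i+1} = (x_i − d_i)/2. The first 7 digits are (1, 0, 0, 1, 0, 0, 0).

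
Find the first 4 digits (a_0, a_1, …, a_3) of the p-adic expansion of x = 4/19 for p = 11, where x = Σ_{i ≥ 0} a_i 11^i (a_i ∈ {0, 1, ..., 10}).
(a_0, …, a_3) = (6, 7, 8, 5)

v_11(4/19) = 0 (numerator and denominator both coprime to 11), so x ∈ ℤ_11^×. Compute digits iteratively via a_i = x_i mod 11, x_{i+1} = (x_i − a_i)/11, with x_0 = x:
  x_0 = 4/19;  a_0 = 6;  x_1 = (x_0 − 6)/11 = -10/19
  x_1 = -10/19;  a_1 = 7;  x_2 = (x_1 − 7)/11 = -13/19
  x_2 = -13/19;  a_2 = 8;  x_3 = (x_2 − 8)/11 = -15/19
  x_3 = -15/19;  a_3 = 5;  x_4 = (x_3 − 5)/11 = -10/19
Digits: (6, 7, 8, 5).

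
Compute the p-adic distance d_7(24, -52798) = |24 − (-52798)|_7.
d_7(24, -52798) = 1/2401

Step 1 — x − y = 24 − (-52798) = 52822. Step 2 — v_7(52822) = 4 (factor: 52822 = (7^4 · 22); the sign does not affect v_p). Step 3 — |x − y|_7 = 7^{-4} = 1/2401.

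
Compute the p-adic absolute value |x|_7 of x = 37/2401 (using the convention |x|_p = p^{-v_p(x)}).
|37/2401|_7 = 2401

Step 1 — compute v_7(x) by factoring powers of 7 out of the numerator and denominator: v_7(37/2401) = -4. Step 2 — apply |x|_p = p^{-v_p(x)} = 7^{4} = 2401.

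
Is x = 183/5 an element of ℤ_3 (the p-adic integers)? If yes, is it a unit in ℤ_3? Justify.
x ∈ ℤ_3 but not a unit; v_3(x) = 1 > 0

ℤ_3 = {x ∈ ℚ_3 : v_3(x) ≥ 0} and ℤ_3^× = {x ∈ ℤ_3 : v_3(x) = 0}. Here v_3(183/5) = v_3(num) − v_3(den) = 1; compare against these criteria.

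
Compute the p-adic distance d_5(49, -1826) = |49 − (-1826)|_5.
d_5(49, -1826) = 1/625

Step 1 — x − y = 49 − (-1826) = 1875. Step 2 — v_5(1875) = 4 (factor: 1875 = (5^4 · 3); the sign does not affect v_p). Step 3 — |x − y|_5 = 5^{-4} = 1/625.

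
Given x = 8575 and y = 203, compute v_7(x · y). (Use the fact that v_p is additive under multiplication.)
v_7(1740725) = 4

v_p(x) = 3 (factor: 8575 = 7^3 · 25); v_p(y) = 1 (factor: 203 = 7^1 · 29). Additivity: v_p(xy) = v_p(x) + v_p(y) = 3 + 1 = 4. (Direct check: xy = 1740725 = 7^4 · (725).)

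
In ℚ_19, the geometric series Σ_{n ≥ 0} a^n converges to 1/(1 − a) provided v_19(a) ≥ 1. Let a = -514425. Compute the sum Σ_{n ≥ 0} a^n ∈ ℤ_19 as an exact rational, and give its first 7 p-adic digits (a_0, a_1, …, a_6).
Σ a^n = 1/(1 − a) = 1/514426;  first 7 digits = (1, 0, 0, 1, 15, 18, 0)

v_19(a) = 3 ≥ 1, so the series converges in ℤ_19 to 1/(1 − a) = 1/(1 − (-514425)) = 1/514426. Expand this rational in ℤ_19: compute digits iteratively via d_i = x_i mod 19, x_{i+1} = (x_i − d_i)/19. The first 7 digits are (1, 0, 0, 1, 15, 18, 0).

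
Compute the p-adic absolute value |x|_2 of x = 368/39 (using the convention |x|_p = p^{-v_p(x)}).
|368/39|_2 = 1/16

Step 1 — compute v_2(x) by factoring powers of 2 out of the numerator and denominator: v_2(368/39) = 4. Step 2 — apply |x|_p = p^{-v_p(x)} = 2^{-4} = 1/16.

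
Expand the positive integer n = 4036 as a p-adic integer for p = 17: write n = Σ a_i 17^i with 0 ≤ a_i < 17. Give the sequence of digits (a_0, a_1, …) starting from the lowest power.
(a_0, a_1, …) = (7, 16, 13)

Repeated division by 17 gives the digits low-to-high: 4036 = 7 + 16·17^1 + 13·17^2. Digit sequence: (7, 16, 13).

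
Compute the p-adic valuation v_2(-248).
v_2(-248) = 3

v_2(n) is the largest exponent k such that 2^k divides n. Factor out: -248 = -2^3 · 31. (Sign doesn't affect v_p.) So v_2(-248) = 3.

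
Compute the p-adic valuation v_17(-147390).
v_17(-147390) = 3

v_17(n) is the largest exponent k such that 17^k divides n. Factor out: -147390 = -17^3 · 30. (Sign doesn't affect v_p.) So v_17(-147390) = 3.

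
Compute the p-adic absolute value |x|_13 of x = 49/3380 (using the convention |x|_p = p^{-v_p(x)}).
|49/3380|_13 = 169

Step 1 — compute v_13(x) by factoring powers of 13 out of the numerator and denominator: v_13(49/3380) = -2. Step 2 — apply |x|_p = p^{-v_p(x)} = 13^{2} = 169.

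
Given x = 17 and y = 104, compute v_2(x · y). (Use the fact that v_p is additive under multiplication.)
v_2(1768) = 3

v_p(x) = 0 (factor: 17 = 2^0 · 17); v_p(y) = 3 (factor: 104 = 2^3 · 13). Additivity: v_p(xy) = v_p(x) + v_p(y) = 0 + 3 = 3. (Direct check: xy = 1768 = 2^3 · (221).)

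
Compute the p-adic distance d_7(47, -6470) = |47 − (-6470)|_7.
d_7(47, -6470) = 1/343

Step 1 — x − y = 47 − (-6470) = 6517. Step 2 — v_7(6517) = 3 (factor: 6517 = (7^3 · 19); the sign does not affect v_p). Step 3 — |x − y|_7 = 7^{-3} = 1/343.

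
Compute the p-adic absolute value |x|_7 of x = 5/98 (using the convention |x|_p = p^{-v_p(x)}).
|5/98|_7 = 49

Step 1 — compute v_7(x) by factoring powers of 7 out of the numerator and denominator: v_7(5/98) = -2. Step 2 — apply |x|_p = p^{-v_p(x)} = 7^{2} = 49.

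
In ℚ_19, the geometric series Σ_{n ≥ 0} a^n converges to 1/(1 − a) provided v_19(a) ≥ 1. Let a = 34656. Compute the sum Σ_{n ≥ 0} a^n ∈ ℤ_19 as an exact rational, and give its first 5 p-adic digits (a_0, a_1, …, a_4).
Σ a^n = 1/(1 − a) = -1/34655;  first 5 digits = (1, 0, 1, 5, 1)

v_19(a) = 2 ≥ 1, so the series converges in ℤ_19 to 1/(1 − a) = 1/(1 − 34656) = -1/34655. Expand this rational in ℤ_19: compute digits iteratively via d_i = x_i mod 19, x_{i+1} = (x_i − d_i)/19. The first 5 digits are (1, 0, 1, 5, 1).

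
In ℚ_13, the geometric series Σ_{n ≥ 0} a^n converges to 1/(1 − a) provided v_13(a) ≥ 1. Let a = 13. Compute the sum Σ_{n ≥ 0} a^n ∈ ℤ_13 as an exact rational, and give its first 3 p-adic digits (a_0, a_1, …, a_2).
Σ a^n = 1/(1 − a) = -1/12;  first 3 digits = (1, 1, 1)

v_13(a) = 1 ≥ 1, so the series converges in ℤ_13 to 1/(1 − a) = 1/(1 − 13) = -1/12. Expand this rational in ℤ_13: compute digits iteratively via d_i = x_i mod 13, x_{i+1} = (x_i − d_i)/13. The first 3 digits are (1, 1, 1).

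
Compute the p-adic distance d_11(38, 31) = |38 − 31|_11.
d_11(38, 31) = 1

Step 1 — x − y = 38 − 31 = 7. Step 2 — v_11(7) = 0 (factor: 7 = (11^0 · 7); the sign does not affect v_p). Step 3 — |x − y|_11 = 11^{0} = 1.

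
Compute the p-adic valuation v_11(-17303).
v_11(-17303) = 3

v_11(n) is the largest exponent k such that 11^k divides n. Factor out: -17303 = -11^3 · 13. (Sign doesn't affect v_p.) So v_11(-17303) = 3.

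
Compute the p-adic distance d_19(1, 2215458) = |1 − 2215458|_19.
d_19(1, 2215458) = 1/130321

Step 1 — x − y = 1 − 2215458 = -2215457. Step 2 — v_19(-2215457) = 4 (factor: -2215457 = −(19^4 · 17); the sign does not affect v_p). Step 3 — |x − y|_19 = 19^{-4} = 1/130321.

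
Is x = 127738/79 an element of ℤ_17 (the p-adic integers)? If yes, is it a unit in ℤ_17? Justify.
x ∈ ℤ_17 but not a unit; v_17(x) = 3 > 0

ℤ_17 = {x ∈ ℚ_17 : v_17(x) ≥ 0} and ℤ_17^× = {x ∈ ℤ_17 : v_17(x) = 0}. Here v_17(127738/79) = v_17(num) − v_17(den) = 3; compare against these criteria.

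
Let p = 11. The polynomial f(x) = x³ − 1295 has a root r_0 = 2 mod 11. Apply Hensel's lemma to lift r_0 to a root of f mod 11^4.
r_3 = 805 (mod 14641)

Hensel: r_{i+1} = r_i − f(r_i)/f′(r_i) mod 11^{i+2}, where f′(x) = 3x². Iterate:
  r_0 = 2 (mod 11)
  r_1 = 79 (mod 121)
  r_2 = 805 (mod 1331)
  r_3 = 805 (mod 14641)
Final: r = 805 with f(r) ≡ 0 mod 11^4.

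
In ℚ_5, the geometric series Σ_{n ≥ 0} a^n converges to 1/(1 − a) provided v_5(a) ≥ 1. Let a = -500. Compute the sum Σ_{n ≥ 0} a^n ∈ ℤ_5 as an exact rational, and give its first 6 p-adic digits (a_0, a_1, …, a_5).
Σ a^n = 1/(1 − a) = 1/501;  first 6 digits = (1, 0, 0, 1, 4, 4)

v_5(a) = 3 ≥ 1, so the series converges in ℤ_5 to 1/(1 − a) = 1/(1 − (-500)) = 1/501. Expand this rational in ℤ_5: compute digits iteratively via d_i = x_i mod 5, x_{i+1} = (x_i − d_i)/5. The first 6 digits are (1, 0, 0, 1, 4, 4).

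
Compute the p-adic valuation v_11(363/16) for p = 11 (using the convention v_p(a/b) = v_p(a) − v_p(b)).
v_11(363/16) = 2

Factor powers of 11 from the numerator and denominator of the reduced fraction: 363 = 11^2 · 3 and 16 = 11^0 · 16. Apply v_p(a/b) = v_p(a) − v_p(b): v_11(363/16) = 2 − 0 = 2.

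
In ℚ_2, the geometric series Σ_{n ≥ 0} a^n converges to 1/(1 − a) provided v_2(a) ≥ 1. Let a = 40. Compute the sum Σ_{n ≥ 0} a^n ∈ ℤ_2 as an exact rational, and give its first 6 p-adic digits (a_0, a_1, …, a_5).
Σ a^n = 1/(1 − a) = -1/39;  first 6 digits = (1, 0, 0, 1, 0, 1)

v_2(a) = 3 ≥ 1, so the series converges in ℤ_2 to 1/(1 − a) = 1/(1 − 40) = -1/39. Expand this rational in ℤ_2: compute digits iteratively via d_i = x_i mod 2, x_{i+1} = (x_i − d_i)/2. The first 6 digits are (1, 0, 0, 1, 0, 1).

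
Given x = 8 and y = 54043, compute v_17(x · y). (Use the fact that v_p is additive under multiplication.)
v_17(432344) = 3

v_p(x) = 0 (factor: 8 = 17^0 · 8); v_p(y) = 3 (factor: 54043 = 17^3 · 11). Additivity: v_p(xy) = v_p(x) + v_p(y) = 0 + 3 = 3. (Direct check: xy = 432344 = 17^3 · (88).)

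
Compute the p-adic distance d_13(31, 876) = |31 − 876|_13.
d_13(31, 876) = 1/169

Step 1 — x − y = 31 − 876 = -845. Step 2 — v_13(-845) = 2 (factor: -845 = −(13^2 · 5); the sign does not affect v_p). Step 3 — |x − y|_13 = 13^{-2} = 1/169.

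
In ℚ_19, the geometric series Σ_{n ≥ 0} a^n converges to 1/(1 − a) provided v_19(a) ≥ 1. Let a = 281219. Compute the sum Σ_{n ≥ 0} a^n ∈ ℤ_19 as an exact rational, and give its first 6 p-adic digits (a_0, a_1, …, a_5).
Σ a^n = 1/(1 − a) = -1/281218;  first 6 digits = (1, 0, 0, 3, 2, 0)

v_19(a) = 3 ≥ 1, so the series converges in ℤ_19 to 1/(1 − a) = 1/(1 − 281219) = -1/281218. Expand this rational in ℤ_19: compute digits iteratively via d_i = x_i mod 19, x_{i+1} = (x_i − d_i)/19. The first 6 digits are (1, 0, 0, 3, 2, 0).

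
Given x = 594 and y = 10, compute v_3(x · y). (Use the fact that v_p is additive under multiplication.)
v_3(5940) = 3

v_p(x) = 3 (factor: 594 = 3^3 · 22); v_p(y) = 0 (factor: 10 = 3^0 · 10). Additivity: v_p(xy) = v_p(x) + v_p(y) = 3 + 0 = 3. (Direct check: xy = 5940 = 3^3 · (220).)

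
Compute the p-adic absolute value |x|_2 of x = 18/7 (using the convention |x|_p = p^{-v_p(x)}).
|18/7|_2 = 1/2

Step 1 — compute v_2(x) by factoring powers of 2 out of the numerator and denominator: v_2(18/7) = 1. Step 2 — apply |x|_p = p^{-v_p(x)} = 2^{-1} = 1/2.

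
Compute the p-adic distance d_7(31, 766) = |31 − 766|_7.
d_7(31, 766) = 1/49

Step 1 — x − y = 31 − 766 = -735. Step 2 — v_7(-735) = 2 (factor: -735 = −(7^2 · 15); the sign does not affect v_p). Step 3 — |x − y|_7 = 7^{-2} = 1/49.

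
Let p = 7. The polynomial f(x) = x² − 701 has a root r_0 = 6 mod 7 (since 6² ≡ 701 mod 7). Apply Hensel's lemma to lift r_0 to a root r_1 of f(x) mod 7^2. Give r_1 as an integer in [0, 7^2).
r_1 = 41 (mod 49)

Hensel's recurrence: r_{i+1} = r_i − f(r_i)·(f′(r_i))^{-1} mod 7^{i+2}, with f′(x) = 2x. Iterate:
  r_0 = 6 (mod 7)
  r_1 = 41 (mod 49)
Final: r_1 = 41, and one checks f(r_1) ≡ 0 mod 7^2.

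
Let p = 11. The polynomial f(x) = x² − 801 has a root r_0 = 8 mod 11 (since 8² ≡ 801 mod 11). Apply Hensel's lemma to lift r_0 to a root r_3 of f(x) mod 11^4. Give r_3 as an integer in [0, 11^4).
r_3 = 6762 (mod 14641)

Hensel's recurrence: r_{i+1} = r_i − f(r_i)·(f′(r_i))^{-1} mod 11^{i+2}, with f′(x) = 2x. Iterate:
  r_0 = 8 (mod 11)
  r_1 = 107 (mod 121)
  r_2 = 107 (mod 1331)
  r_3 = 6762 (mod 14641)
Final: r_3 = 6762, and one checks f(r_3) ≡ 0 mod 11^4.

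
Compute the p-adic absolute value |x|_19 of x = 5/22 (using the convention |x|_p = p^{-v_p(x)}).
|5/22|_19 = 1

Step 1 — compute v_19(x) by factoring powers of 19 out of the numerator and denominator: v_19(5/22) = 0. Step 2 — apply |x|_p = p^{-v_p(x)} = 19^{0} = 1.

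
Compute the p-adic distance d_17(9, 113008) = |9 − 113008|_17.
d_17(9, 113008) = 1/4913

Step 1 — x − y = 9 − 113008 = -112999. Step 2 — v_17(-112999) = 3 (factor: -112999 = −(17^3 · 23); the sign does not affect v_p). Step 3 — |x − y|_17 = 17^{-3} = 1/4913.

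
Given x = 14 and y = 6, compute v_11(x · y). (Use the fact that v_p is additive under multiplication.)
v_11(84) = 0

v_p(x) = 0 (factor: 14 = 11^0 · 14); v_p(y) = 0 (factor: 6 = 11^0 · 6). Additivity: v_p(xy) = v_p(x) + v_p(y) = 0 + 0 = 0. (Direct check: xy = 84 = 11^0 · (84).)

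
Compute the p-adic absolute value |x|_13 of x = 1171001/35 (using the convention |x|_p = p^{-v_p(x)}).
|1171001/35|_13 = 1/28561

Step 1 — compute v_13(x) by factoring powers of 13 out of the numerator and denominator: v_13(1171001/35) = 4. Step 2 — apply |x|_p = p^{-v_p(x)} = 13^{-4} = 1/28561.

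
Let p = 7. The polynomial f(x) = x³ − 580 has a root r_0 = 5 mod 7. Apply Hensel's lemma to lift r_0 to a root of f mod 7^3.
r_2 = 47 (mod 343)

Hensel: r_{i+1} = r_i − f(r_i)/f′(r_i) mod 7^{i+2}, where f′(x) = 3x². Iterate:
  r_0 = 5 (mod 7)
  r_1 = 47 (mod 49)
  r_2 = 47 (mod 343)
Final: r = 47 with f(r) ≡ 0 mod 7^3.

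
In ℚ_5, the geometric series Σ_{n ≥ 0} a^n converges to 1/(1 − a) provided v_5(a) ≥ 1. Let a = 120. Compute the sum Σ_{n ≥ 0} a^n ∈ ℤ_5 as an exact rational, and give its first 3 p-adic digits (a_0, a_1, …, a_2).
Σ a^n = 1/(1 − a) = -1/119;  first 3 digits = (1, 4, 0)

v_5(a) = 1 ≥ 1, so the series converges in ℤ_5 to 1/(1 − a) = 1/(1 − 120) = -1/119. Expand this rational in ℤ_5: compute digits iteratively via d_i = x_i mod 5, x_{i+1} = (x_i − d_i)/5. The first 3 digits are (1, 4, 0).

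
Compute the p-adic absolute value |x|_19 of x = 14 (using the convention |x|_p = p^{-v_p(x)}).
|14|_19 = 1

Step 1 — compute v_19(x) by factoring powers of 19 out of the numerator and denominator: v_19(14) = 0. Step 2 — apply |x|_p = p^{-v_p(x)} = 19^{0} = 1.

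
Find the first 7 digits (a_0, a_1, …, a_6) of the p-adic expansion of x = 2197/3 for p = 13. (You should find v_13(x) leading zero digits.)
(a_0, …, a_6) = (0, 0, 0, 9, 8, 8, 8)

v_13(2197/3) = 3, so a_0 = ... = a_2 = 0. Factor out: x = 13^3 · u with u = 1/3 a unit in ℤ_13. Expand u iteratively via a_{v+i} = u_i mod 13, u_{i+1} = (u_i − a_{v+i})/13:
  u_0 = 1/3;  a_3 = 9;  u_1 = (u_0 − 9)/13 = -2/3
  u_1 = -2/3;  a_4 = 8;  u_2 = (u_1 − 8)/13 = -2/3
  u_2 = -2/3;  a_5 = 8;  u_3 = (u_2 − 8)/13 = -2/3
  u_3 = -2/3;  a_6 = 8;  u_4 = (u_3 − 8)/13 = -2/3
Digits: (0, 0, 0, 9, 8, 8, 8).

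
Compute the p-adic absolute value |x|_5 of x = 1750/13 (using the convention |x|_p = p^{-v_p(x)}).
|1750/13|_5 = 1/125

Step 1 — compute v_5(x) by factoring powers of 5 out of the numerator and denominator: v_5(1750/13) = 3. Step 2 — apply |x|_p = p^{-v_p(x)} = 5^{-3} = 1/125.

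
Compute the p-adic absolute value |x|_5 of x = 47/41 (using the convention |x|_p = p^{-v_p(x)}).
|47/41|_5 = 1

Step 1 — compute v_5(x) by factoring powers of 5 out of the numerator and denominator: v_5(47/41) = 0. Step 2 — apply |x|_p = p^{-v_p(x)} = 5^{0} = 1.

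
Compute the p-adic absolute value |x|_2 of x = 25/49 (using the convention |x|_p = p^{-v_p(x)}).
|25/49|_2 = 1

Step 1 — compute v_2(x) by factoring powers of 2 out of the numerator and denominator: v_2(25/49) = 0. Step 2 — apply |x|_p = p^{-v_p(x)} = 2^{0} = 1.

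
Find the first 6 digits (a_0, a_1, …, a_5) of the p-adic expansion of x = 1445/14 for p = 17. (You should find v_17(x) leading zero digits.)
(a_0, …, a_5) = (0, 0, 4, 1, 6, 13)

v_17(1445/14) = 2, so a_0 = ... = a_1 = 0. Factor out: x = 17^2 · u with u = 5/14 a unit in ℤ_17. Expand u iteratively via a_{v+i} = u_i mod 17, u_{i+1} = (u_i − a_{v+i})/17:
  u_0 = 5/14;  a_2 = 4;  u_1 = (u_0 − 4)/17 = -3/14
  u_1 = -3/14;  a_3 = 1;  u_2 = (u_1 − 1)/17 = -1/14
  u_2 = -1/14;  a_4 = 6;  u_3 = (u_2 − 6)/17 = -5/14
  u_3 = -5/14;  a_5 = 13;  u_4 = (u_3 − 13)/17 = -11/14
Digits: (0, 0, 4, 1, 6, 13).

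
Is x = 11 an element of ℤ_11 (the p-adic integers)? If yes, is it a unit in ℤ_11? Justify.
x ∈ ℤ_11 but not a unit; v_11(x) = 1 > 0

ℤ_11 = {x ∈ ℚ_11 : v_11(x) ≥ 0} and ℤ_11^× = {x ∈ ℤ_11 : v_11(x) = 0}. Here v_11(11) = v_11(num) − v_11(den) = 1; compare against these criteria.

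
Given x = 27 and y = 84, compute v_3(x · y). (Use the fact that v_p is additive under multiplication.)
v_3(2268) = 4

v_p(x) = 3 (factor: 27 = 3^3 · 1); v_p(y) = 1 (factor: 84 = 3^1 · 28). Additivity: v_p(xy) = v_p(x) + v_p(y) = 3 + 1 = 4. (Direct check: xy = 2268 = 3^4 · (28).)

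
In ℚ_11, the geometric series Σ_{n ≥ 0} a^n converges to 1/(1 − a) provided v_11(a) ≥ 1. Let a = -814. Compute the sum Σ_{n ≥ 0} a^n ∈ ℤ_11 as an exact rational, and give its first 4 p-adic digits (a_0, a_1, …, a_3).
Σ a^n = 1/(1 − a) = 1/815;  first 4 digits = (1, 3, 2, 7)

v_11(a) = 1 ≥ 1, so the series converges in ℤ_11 to 1/(1 − a) = 1/(1 − (-814)) = 1/815. Expand this rational in ℤ_11: compute digits iteratively via d_i = x_i mod 11, x_{i+1} = (x_i − d_i)/11. The first 4 digits are (1, 3, 2, 7).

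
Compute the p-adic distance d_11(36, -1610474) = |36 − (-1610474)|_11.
d_11(36, -1610474) = 1/161051

Step 1 — x − y = 36 − (-1610474) = 1610510. Step 2 — v_11(1610510) = 5 (factor: 1610510 = (11^5 · 10); the sign does not affect v_p). Step 3 — |x − y|_11 = 11^{-5} = 1/161051.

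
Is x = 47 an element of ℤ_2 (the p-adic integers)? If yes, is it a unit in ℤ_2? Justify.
x ∈ ℤ_2^× (unit); v_2(x) = 0

ℤ_2 = {x ∈ ℚ_2 : v_2(x) ≥ 0} and ℤ_2^× = {x ∈ ℤ_2 : v_2(x) = 0}. Here v_2(47) = v_2(num) − v_2(den) = 0; compare against these criteria.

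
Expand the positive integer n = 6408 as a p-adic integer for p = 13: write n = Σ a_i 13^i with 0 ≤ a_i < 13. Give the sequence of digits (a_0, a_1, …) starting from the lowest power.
(a_0, a_1, …) = (12, 11, 11, 2)

Repeated division by 13 gives the digits low-to-high: 6408 = 12 + 11·13^1 + 11·13^2 + 2·13^3. Digit sequence: (12, 11, 11, 2).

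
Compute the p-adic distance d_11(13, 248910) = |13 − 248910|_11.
d_11(13, 248910) = 1/14641

Step 1 — x − y = 13 − 248910 = -248897. Step 2 — v_11(-248897) = 4 (factor: -248897 = −(11^4 · 17); the sign does not affect v_p). Step 3 — |x − y|_11 = 11^{-4} = 1/14641.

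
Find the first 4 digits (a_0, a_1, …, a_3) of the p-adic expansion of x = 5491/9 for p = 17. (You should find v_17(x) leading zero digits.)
(a_0, …, a_3) = (0, 0, 4, 15)

v_17(5491/9) = 2, so a_0 = ... = a_1 = 0. Factor out: x = 17^2 · u with u = 19/9 a unit in ℤ_17. Expand u iteratively via a_{v+i} = u_i mod 17, u_{i+1} = (u_i − a_{v+i})/17:
  u_0 = 19/9;  a_2 = 4;  u_1 = (u_0 − 4)/17 = -1/9
  u_1 = -1/9;  a_3 = 15;  u_2 = (u_1 − 15)/17 = -8/9
Digits: (0, 0, 4, 15).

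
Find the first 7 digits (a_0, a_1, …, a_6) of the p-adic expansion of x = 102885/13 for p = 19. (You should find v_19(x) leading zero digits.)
(a_0, …, a_6) = (0, 0, 0, 7, 7, 4, 10)

v_19(102885/13) = 3, so a_0 = ... = a_2 = 0. Factor out: x = 19^3 · u with u = 15/13 a unit in ℤ_19. Expand u iteratively via a_{v+i} = u_i mod 19, u_{i+1} = (u_i − a_{v+i})/19:
  u_0 = 15/13;  a_3 = 7;  u_1 = (u_0 − 7)/19 = -4/13
  u_1 = -4/13;  a_4 = 7;  u_2 = (u_1 − 7)/19 = -5/13
  u_2 = -5/13;  a_5 = 4;  u_3 = (u_2 − 4)/19 = -3/13
  u_3 = -3/13;  a_6 = 10;  u_4 = (u_3 − 10)/19 = -7/13
Digits: (0, 0, 0, 7, 7, 4, 10).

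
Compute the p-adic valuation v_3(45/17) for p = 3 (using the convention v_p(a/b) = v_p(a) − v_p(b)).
v_3(45/17) = 2

Factor powers of 3 from the numerator and denominator of the reduced fraction: 45 = 3^2 · 5 and 17 = 3^0 · 17. Apply v_p(a/b) = v_p(a) − v_p(b): v_3(45/17) = 2 − 0 = 2.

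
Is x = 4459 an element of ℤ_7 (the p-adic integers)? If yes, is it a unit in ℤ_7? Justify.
x ∈ ℤ_7 but not a unit; v_7(x) = 3 > 0

ℤ_7 = {x ∈ ℚ_7 : v_7(x) ≥ 0} and ℤ_7^× = {x ∈ ℤ_7 : v_7(x) = 0}. Here v_7(4459) = v_7(num) − v_7(den) = 3; compare against these criteria.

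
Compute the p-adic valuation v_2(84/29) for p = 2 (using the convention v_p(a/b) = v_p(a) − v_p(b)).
v_2(84/29) = 2

Factor powers of 2 from the numerator and denominator of the reduced fraction: 84 = 2^2 · 21 and 29 = 2^0 · 29. Apply v_p(a/b) = v_p(a) − v_p(b): v_2(84/29) = 2 − 0 = 2.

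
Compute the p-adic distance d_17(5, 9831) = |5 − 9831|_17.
d_17(5, 9831) = 1/4913

Step 1 — x − y = 5 − 9831 = -9826. Step 2 — v_17(-9826) = 3 (factor: -9826 = −(17^3 · 2); the sign does not affect v_p). Step 3 — |x − y|_17 = 17^{-3} = 1/4913.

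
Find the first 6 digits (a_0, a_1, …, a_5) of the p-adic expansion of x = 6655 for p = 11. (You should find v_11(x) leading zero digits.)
(a_0, …, a_5) = (0, 0, 0, 5, 0, 0)

v_11(6655) = 3, so a_0 = ... = a_2 = 0. Factor out: x = 11^3 · u with u = 5 a unit in ℤ_11. Expand u iteratively via a_{v+i} = u_i mod 11, u_{i+1} = (u_i − a_{v+i})/11:
  u_0 = 5;  a_3 = 5;  u_1 = (u_0 − 5)/11 = 0
  u_1 = 0;  a_4 = 0;  u_2 = (u_1 − 0)/11 = 0
  u_2 = 0;  a_5 = 0;  u_3 = (u_2 − 0)/11 = 0
Digits: (0, 0, 0, 5, 0, 0).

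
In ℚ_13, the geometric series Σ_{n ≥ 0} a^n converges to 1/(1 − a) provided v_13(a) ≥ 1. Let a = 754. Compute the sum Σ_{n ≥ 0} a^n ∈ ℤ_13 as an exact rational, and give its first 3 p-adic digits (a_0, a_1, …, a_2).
Σ a^n = 1/(1 − a) = -1/753;  first 3 digits = (1, 6, 1)

v_13(a) = 1 ≥ 1, so the series converges in ℤ_13 to 1/(1 − a) = 1/(1 − 754) = -1/753. Expand this rational in ℤ_13: compute digits iteratively via d_i = x_i mod 13, x_{i+1} = (x_i − d_i)/13. The first 3 digits are (1, 6, 1).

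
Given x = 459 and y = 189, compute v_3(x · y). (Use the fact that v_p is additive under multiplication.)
v_3(86751) = 6

v_p(x) = 3 (factor: 459 = 3^3 · 17); v_p(y) = 3 (factor: 189 = 3^3 · 7). Additivity: v_p(xy) = v_p(x) + v_p(y) = 3 + 3 = 6. (Direct check: xy = 86751 = 3^6 · (119).)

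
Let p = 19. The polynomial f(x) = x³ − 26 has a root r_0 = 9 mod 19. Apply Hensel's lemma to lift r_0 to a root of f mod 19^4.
r_3 = 63811 (mod 130321)

Hensel: r_{i+1} = r_i − f(r_i)/f′(r_i) mod 19^{i+2}, where f′(x) = 3x². Iterate:
  r_0 = 9 (mod 19)
  r_1 = 275 (mod 361)
  r_2 = 2080 (mod 6859)
  r_3 = 63811 (mod 130321)
Final: r = 63811 with f(r) ≡ 0 mod 19^4.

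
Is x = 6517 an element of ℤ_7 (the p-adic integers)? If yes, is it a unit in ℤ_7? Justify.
x ∈ ℤ_7 but not a unit; v_7(x) = 3 > 0

ℤ_7 = {x ∈ ℚ_7 : v_7(x) ≥ 0} and ℤ_7^× = {x ∈ ℤ_7 : v_7(x) = 0}. Here v_7(6517) = v_7(num) − v_7(den) = 3; compare against these criteria.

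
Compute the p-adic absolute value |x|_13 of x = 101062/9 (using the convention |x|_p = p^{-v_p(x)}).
|101062/9|_13 = 1/2197

Step 1 — compute v_13(x) by factoring powers of 13 out of the numerator and denominator: v_13(101062/9) = 3. Step 2 — apply |x|_p = p^{-v_p(x)} = 13^{-3} = 1/2197.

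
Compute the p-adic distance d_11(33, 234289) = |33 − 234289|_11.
d_11(33, 234289) = 1/14641

Step 1 — x − y = 33 − 234289 = -234256. Step 2 — v_11(-234256) = 4 (factor: -234256 = −(11^4 · 16); the sign does not affect v_p). Step 3 — |x − y|_11 = 11^{-4} = 1/14641.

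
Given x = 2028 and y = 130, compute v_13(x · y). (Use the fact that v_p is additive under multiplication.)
v_13(263640) = 3

v_p(x) = 2 (factor: 2028 = 13^2 · 12); v_p(y) = 1 (factor: 130 = 13^1 · 10). Additivity: v_p(xy) = v_p(x) + v_p(y) = 2 + 1 = 3. (Direct check: xy = 263640 = 13^3 · (120).)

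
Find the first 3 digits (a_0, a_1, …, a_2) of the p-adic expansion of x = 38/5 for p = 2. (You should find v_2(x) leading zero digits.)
(a_0, …, a_2) = (0, 1, 1)

v_2(38/5) = 1, so a_0 = ... = a_0 = 0. Factor out: x = 2^1 · u with u = 19/5 a unit in ℤ_2. Expand u iteratively via a_{v+i} = u_i mod 2, u_{i+1} = (u_i − a_{v+i})/2:
  u_0 = 19/5;  a_1 = 1;  u_1 = (u_0 − 1)/2 = 7/5
  u_1 = 7/5;  a_2 = 1;  u_2 = (u_1 − 1)/2 = 1/5
Digits: (0, 1, 1).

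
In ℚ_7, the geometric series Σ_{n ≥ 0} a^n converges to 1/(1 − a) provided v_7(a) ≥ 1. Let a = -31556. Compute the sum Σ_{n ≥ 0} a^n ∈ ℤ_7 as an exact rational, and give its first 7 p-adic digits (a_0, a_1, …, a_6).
Σ a^n = 1/(1 − a) = 1/31557;  first 7 digits = (1, 0, 0, 6, 0, 5, 0)

v_7(a) = 3 ≥ 1, so the series converges in ℤ_7 to 1/(1 − a) = 1/(1 − (-31556)) = 1/31557. Expand this rational in ℤ_7: compute digits iteratively via d_i = x_i mod 7, x_{i+1} = (x_i − d_i)/7. The first 7 digits are (1, 0, 0, 6, 0, 5, 0).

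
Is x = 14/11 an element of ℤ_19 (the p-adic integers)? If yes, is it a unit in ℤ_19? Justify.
x ∈ ℤ_19^× (unit); v_19(x) = 0

ℤ_19 = {x ∈ ℚ_19 : v_19(x) ≥ 0} and ℤ_19^× = {x ∈ ℤ_19 : v_19(x) = 0}. Here v_19(14/11) = v_19(num) − v_19(den) = 0; compare against these criteria.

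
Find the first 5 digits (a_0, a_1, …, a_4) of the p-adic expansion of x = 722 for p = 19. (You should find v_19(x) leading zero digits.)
(a_0, …, a_4) = (0, 0, 2, 0, 0)

v_19(722) = 2, so a_0 = ... = a_1 = 0. Factor out: x = 19^2 · u with u = 2 a unit in ℤ_19. Expand u iteratively via a_{v+i} = u_i mod 19, u_{i+1} = (u_i − a_{v+i})/19:
  u_0 = 2;  a_2 = 2;  u_1 = (u_0 − 2)/19 = 0
  u_1 = 0;  a_3 = 0;  u_2 = (u_1 − 0)/19 = 0
  u_2 = 0;  a_4 = 0;  u_3 = (u_2 − 0)/19 = 0
Digits: (0, 0, 2, 0, 0).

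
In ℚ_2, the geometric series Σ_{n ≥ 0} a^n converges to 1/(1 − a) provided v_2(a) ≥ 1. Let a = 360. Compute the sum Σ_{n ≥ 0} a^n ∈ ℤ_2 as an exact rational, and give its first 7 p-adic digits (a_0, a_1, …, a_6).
Σ a^n = 1/(1 − a) = -1/359;  first 7 digits = (1, 0, 0, 1, 0, 1, 0)

v_2(a) = 3 ≥ 1, so the series converges in ℤ_2 to 1/(1 − a) = 1/(1 − 360) = -1/359. Expand this rational in ℤ_2: compute digits iteratively via d_i = x_i mod 2, x_{i+1} = (x_i − d_i)/2. The first 7 digits are (1, 0, 0, 1, 0, 1, 0).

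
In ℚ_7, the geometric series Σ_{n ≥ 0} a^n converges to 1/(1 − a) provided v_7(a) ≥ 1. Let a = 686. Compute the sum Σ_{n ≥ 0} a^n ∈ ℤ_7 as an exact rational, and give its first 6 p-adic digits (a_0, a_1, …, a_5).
Σ a^n = 1/(1 − a) = -1/685;  first 6 digits = (1, 0, 0, 2, 0, 0)

v_7(a) = 3 ≥ 1, so the series converges in ℤ_7 to 1/(1 − a) = 1/(1 − 686) = -1/685. Expand this rational in ℤ_7: compute digits iteratively via d_i = x_i mod 7, x_{i+1} = (x_i − d_i)/7. The first 6 digits are (1, 0, 0, 2, 0, 0).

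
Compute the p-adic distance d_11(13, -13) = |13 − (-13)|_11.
d_11(13, -13) = 1

Step 1 — x − y = 13 − (-13) = 26. Step 2 — v_11(26) = 0 (factor: 26 = (11^0 · 26); the sign does not affect v_p). Step 3 — |x − y|_11 = 11^{0} = 1.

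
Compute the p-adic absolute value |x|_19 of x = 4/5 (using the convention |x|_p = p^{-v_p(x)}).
|4/5|_19 = 1

Step 1 — compute v_19(x) by factoring powers of 19 out of the numerator and denominator: v_19(4/5) = 0. Step 2 — apply |x|_p = p^{-v_p(x)} = 19^{0} = 1.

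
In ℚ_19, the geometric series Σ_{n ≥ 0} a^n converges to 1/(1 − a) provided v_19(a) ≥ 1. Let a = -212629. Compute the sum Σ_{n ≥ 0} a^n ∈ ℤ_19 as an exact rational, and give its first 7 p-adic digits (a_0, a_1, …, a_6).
Σ a^n = 1/(1 − a) = 1/212630;  first 7 digits = (1, 0, 0, 7, 17, 18, 10)

v_19(a) = 3 ≥ 1, so the series converges in ℤ_19 to 1/(1 − a) = 1/(1 − (-212629)) = 1/212630. Expand this rational in ℤ_19: compute digits iteratively via d_i = x_i mod 19, x_{i+1} = (x_i − d_i)/19. The first 7 digits are (1, 0, 0, 7, 17, 18, 10).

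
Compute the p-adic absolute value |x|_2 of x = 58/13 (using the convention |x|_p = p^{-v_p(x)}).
|58/13|_2 = 1/2

Step 1 — compute v_2(x) by factoring powers of 2 out of the numerator and denominator: v_2(58/13) = 1. Step 2 — apply |x|_p = p^{-v_p(x)} = 2^{-1} = 1/2.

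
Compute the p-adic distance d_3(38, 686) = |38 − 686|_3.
d_3(38, 686) = 1/81

Step 1 — x − y = 38 − 686 = -648. Step 2 — v_3(-648) = 4 (factor: -648 = −(3^4 · 8); the sign does not affect v_p). Step 3 — |x − y|_3 = 3^{-4} = 1/81.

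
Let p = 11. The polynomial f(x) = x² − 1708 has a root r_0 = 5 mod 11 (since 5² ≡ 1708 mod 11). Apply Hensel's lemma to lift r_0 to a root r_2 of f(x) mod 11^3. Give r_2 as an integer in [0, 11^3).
r_2 = 1226 (mod 1331)

Hensel's recurrence: r_{i+1} = r_i − f(r_i)·(f′(r_i))^{-1} mod 11^{i+2}, with f′(x) = 2x. Iterate:
  r_0 = 5 (mod 11)
  r_1 = 16 (mod 121)
  r_2 = 1226 (mod 1331)
Final: r_2 = 1226, and one checks f(r_2) ≡ 0 mod 11^3.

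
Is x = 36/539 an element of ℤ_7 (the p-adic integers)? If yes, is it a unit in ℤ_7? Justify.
x ∉ ℤ_7 (v_7(x) = -2 < 0)

ℤ_7 = {x ∈ ℚ_7 : v_7(x) ≥ 0} and ℤ_7^× = {x ∈ ℤ_7 : v_7(x) = 0}. Here v_7(36/539) = v_7(num) − v_7(den) = -2; compare against these criteria.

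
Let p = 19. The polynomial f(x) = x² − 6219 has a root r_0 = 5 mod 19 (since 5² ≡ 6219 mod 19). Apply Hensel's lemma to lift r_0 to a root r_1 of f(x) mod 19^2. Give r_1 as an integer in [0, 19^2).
r_1 = 119 (mod 361)

Hensel's recurrence: r_{i+1} = r_i − f(r_i)·(f′(r_i))^{-1} mod 19^{i+2}, with f′(x) = 2x. Iterate:
  r_0 = 5 (mod 19)
  r_1 = 119 (mod 361)
Final: r_1 = 119, and one checks f(r_1) ≡ 0 mod 19^2.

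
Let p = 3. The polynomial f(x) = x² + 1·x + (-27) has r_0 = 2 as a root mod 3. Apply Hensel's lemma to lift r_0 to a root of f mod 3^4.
r_3 = 53 (mod 81)

Hensel: r_{i+1} = r_i − f(r_i)·(f′(r_i))^{-1} mod 3^{i+2}, f′(x) = 2x + 1. Iterate:
  r_0 = 2 (mod 3)
  r_1 = 8 (mod 9)
  r_2 = 26 (mod 27)
  r_3 = 53 (mod 81)
Final: r = 53 satisfies f(r) ≡ 0 mod 3^4.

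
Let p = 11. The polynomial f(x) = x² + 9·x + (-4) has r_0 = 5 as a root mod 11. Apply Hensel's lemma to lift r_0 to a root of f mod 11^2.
r_1 = 27 (mod 121)

Hensel: r_{i+1} = r_i − f(r_i)·(f′(r_i))^{-1} mod 11^{i+2}, f′(x) = 2x + 9. Iterate:
  r_0 = 5 (mod 11)
  r_1 = 27 (mod 121)
Final: r = 27 satisfies f(r) ≡ 0 mod 11^2.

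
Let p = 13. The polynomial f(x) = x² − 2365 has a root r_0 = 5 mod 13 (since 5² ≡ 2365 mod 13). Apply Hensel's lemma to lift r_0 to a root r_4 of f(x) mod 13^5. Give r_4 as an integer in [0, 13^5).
r_4 = 260161 (mod 371293)

Hensel's recurrence: r_{i+1} = r_i − f(r_i)·(f′(r_i))^{-1} mod 13^{i+2}, with f′(x) = 2x. Iterate:
  r_0 = 5 (mod 13)
  r_1 = 70 (mod 169)
  r_2 = 915 (mod 2197)
  r_3 = 3112 (mod 28561)
  r_4 = 260161 (mod 371293)
Final: r_4 = 260161, and one checks f(r_4) ≡ 0 mod 13^5.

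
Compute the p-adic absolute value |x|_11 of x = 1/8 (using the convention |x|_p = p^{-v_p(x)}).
|1/8|_11 = 1

Step 1 — compute v_11(x) by factoring powers of 11 out of the numerator and denominator: v_11(1/8) = 0. Step 2 — apply |x|_p = p^{-v_p(x)} = 11^{0} = 1.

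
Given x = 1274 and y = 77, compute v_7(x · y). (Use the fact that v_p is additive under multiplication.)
v_7(98098) = 3

v_p(x) = 2 (factor: 1274 = 7^2 · 26); v_p(y) = 1 (factor: 77 = 7^1 · 11). Additivity: v_p(xy) = v_p(x) + v_p(y) = 2 + 1 = 3. (Direct check: xy = 98098 = 7^3 · (286).)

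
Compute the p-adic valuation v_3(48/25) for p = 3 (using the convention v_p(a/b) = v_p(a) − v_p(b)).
v_3(48/25) = 1

Factor powers of 3 from the numerator and denominator of the reduced fraction: 48 = 3^1 · 16 and 25 = 3^0 · 25. Apply v_p(a/b) = v_p(a) − v_p(b): v_3(48/25) = 1 − 0 = 1.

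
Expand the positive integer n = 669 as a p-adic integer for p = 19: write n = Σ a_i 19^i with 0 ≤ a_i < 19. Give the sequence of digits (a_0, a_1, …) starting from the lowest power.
(a_0, a_1, …) = (4, 16, 1)

Repeated division by 19 gives the digits low-to-high: 669 = 4 + 16·19^1 + 1·19^2. Digit sequence: (4, 16, 1).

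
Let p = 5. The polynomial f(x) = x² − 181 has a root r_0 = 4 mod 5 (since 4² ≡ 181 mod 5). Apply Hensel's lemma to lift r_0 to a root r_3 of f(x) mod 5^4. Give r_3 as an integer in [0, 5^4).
r_3 = 84 (mod 625)

Hensel's recurrence: r_{i+1} = r_i − f(r_i)·(f′(r_i))^{-1} mod 5^{i+2}, with f′(x) = 2x. Iterate:
  r_0 = 4 (mod 5)
  r_1 = 9 (mod 25)
  r_2 = 84 (mod 125)
  r_3 = 84 (mod 625)
Final: r_3 = 84, and one checks f(r_3) ≡ 0 mod 5^4.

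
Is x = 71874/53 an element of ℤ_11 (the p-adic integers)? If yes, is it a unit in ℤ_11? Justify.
x ∈ ℤ_11 but not a unit; v_11(x) = 3 > 0

ℤ_11 = {x ∈ ℚ_11 : v_11(x) ≥ 0} and ℤ_11^× = {x ∈ ℤ_11 : v_11(x) = 0}. Here v_11(71874/53) = v_11(num) − v_11(den) = 3; compare against these criteria.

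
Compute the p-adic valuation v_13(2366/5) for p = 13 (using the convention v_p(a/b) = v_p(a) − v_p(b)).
v_13(2366/5) = 2

Factor powers of 13 from the numerator and denominator of the reduced fraction: 2366 = 13^2 · 14 and 5 = 13^0 · 5. Apply v_p(a/b) = v_p(a) − v_p(b): v_13(2366/5) = 2 − 0 = 2.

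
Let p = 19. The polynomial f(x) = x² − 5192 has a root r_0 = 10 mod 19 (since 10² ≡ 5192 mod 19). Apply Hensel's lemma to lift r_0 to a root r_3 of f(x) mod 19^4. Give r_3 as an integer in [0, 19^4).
r_3 = 119539 (mod 130321)

Hensel's recurrence: r_{i+1} = r_i − f(r_i)·(f′(r_i))^{-1} mod 19^{i+2}, with f′(x) = 2x. Iterate:
  r_0 = 10 (mod 19)
  r_1 = 48 (mod 361)
  r_2 = 2936 (mod 6859)
  r_3 = 119539 (mod 130321)
Final: r_3 = 119539, and one checks f(r_3) ≡ 0 mod 19^4.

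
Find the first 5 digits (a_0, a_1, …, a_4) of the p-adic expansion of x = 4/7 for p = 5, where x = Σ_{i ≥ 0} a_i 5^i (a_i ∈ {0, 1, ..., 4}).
(a_0, …, a_4) = (2, 4, 2, 3, 0)

v_5(4/7) = 0 (numerator and denominator both coprime to 5), so x ∈ ℤ_5^×. Compute digits iteratively via a_i = x_i mod 5, x_{i+1} = (x_i − a_i)/5, with x_0 = x:
  x_0 = 4/7;  a_0 = 2;  x_1 = (x_0 − 2)/5 = -2/7
  x_1 = -2/7;  a_1 = 4;  x_2 = (x_1 − 4)/5 = -6/7
  x_2 = -6/7;  a_2 = 2;  x_3 = (x_2 − 2)/5 = -4/7
  x_3 = -4/7;  a_3 = 3;  x_4 = (x_3 − 3)/5 = -5/7
  x_4 = -5/7;  a_4 = 0;  x_5 = (x_4 − 0)/5 = -1/7
Digits: (2, 4, 2, 3, 0).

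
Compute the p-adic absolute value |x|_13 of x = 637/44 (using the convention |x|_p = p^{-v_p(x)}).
|637/44|_13 = 1/13

Step 1 — compute v_13(x) by factoring powers of 13 out of the numerator and denominator: v_13(637/44) = 1. Step 2 — apply |x|_p = p^{-v_p(x)} = 13^{-1} = 1/13.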